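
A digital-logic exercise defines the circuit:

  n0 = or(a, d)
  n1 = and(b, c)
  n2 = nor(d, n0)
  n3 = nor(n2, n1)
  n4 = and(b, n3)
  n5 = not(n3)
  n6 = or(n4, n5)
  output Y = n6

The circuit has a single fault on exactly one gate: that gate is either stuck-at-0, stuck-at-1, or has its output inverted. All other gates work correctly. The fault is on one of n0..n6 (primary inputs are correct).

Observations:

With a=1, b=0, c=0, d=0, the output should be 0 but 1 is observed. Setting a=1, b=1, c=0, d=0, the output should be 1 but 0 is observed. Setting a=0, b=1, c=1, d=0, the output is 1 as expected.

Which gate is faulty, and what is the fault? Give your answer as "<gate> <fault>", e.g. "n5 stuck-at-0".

n4 inverted output

Fault-free values for test 1 (a=1, b=0, c=0, d=0): n0=1, n1=0, n2=0, n3=1, n4=0, n5=0, n6=0, giving Y=0. Observed 1.
Test 1: faults giving observed 1 are {n0 stuck-at-0, n0 inverted output, n1 stuck-at-1, n1 inverted output, n2 stuck-at-1, n2 inverted output, n3 stuck-at-0, n3 inverted output, n4 stuck-at-1, n4 inverted output, n5 stuck-at-1, n5 inverted output, n6 stuck-at-1, n6 inverted output}.
Test 2 (a=1, b=1, c=0, d=0): fault-free n0=1, n1=0, n2=0, n3=1, n4=1, n5=0, n6=1 → 1; observed 0. Eliminates n0 stuck-at-0, n0 inverted output, n1 stuck-at-1, n1 inverted output, n2 stuck-at-1, n2 inverted output, n3 stuck-at-0, n3 inverted output, n4 stuck-at-1, n5 stuck-at-1, n5 inverted output, n6 stuck-at-1.
Test 3 (a=0, b=1, c=1, d=0): fault-free n0=0, n1=1, n2=1, n3=0, n4=0, n5=1, n6=1 → 1; observed 1. Eliminates n6 inverted output.
Only n4 inverted output is consistent with every test.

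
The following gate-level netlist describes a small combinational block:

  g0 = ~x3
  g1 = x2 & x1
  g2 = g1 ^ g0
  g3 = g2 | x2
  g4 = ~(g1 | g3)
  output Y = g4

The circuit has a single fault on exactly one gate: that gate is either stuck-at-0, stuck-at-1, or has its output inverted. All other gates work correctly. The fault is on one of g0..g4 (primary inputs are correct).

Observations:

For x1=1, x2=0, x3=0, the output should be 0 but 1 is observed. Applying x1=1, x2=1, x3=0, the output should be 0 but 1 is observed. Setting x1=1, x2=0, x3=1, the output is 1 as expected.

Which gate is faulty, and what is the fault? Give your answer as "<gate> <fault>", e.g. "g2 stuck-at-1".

Fault-free values for test 1 (x1=1, x2=0, x3=0): g0=1, g1=0, g2=1, g3=1, g4=0, giving Y=0. Observed 1.
Test 1: faults giving observed 1 are {g0 stuck-at-0, g0 inverted output, g2 stuck-at-0, g2 inverted output, g3 stuck-at-0, g3 inverted output, g4 stuck-at-1, g4 inverted output}.
Test 2 (x1=1, x2=1, x3=0): fault-free g0=1, g1=1, g2=0, g3=1, g4=0 → 0; observed 1. Eliminates g0 stuck-at-0, g0 inverted output, g2 stuck-at-0, g2 inverted output, g3 stuck-at-0, g3 inverted output.
Test 3 (x1=1, x2=0, x3=1): fault-free g0=0, g1=0, g2=0, g3=0, g4=1 → 1; observed 1. Eliminates g4 inverted output.
Only g4 stuck-at-1 is consistent with every test.

g4 stuck-at-1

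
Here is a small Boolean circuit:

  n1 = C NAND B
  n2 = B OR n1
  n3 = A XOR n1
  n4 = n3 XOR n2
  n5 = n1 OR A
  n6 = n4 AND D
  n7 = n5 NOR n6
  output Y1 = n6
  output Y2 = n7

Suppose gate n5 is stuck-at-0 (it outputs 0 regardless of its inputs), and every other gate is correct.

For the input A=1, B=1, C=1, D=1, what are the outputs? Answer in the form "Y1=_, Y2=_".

Y1=0, Y2=1

Propagate with n5 forced: n1=0, n2=1, n3=1, n4=0, n5=0 [stuck-at-0], n6=0, n7=1.
So the outputs are Y1=0, Y2=1. (Without the fault they would be Y1=0, Y2=0.)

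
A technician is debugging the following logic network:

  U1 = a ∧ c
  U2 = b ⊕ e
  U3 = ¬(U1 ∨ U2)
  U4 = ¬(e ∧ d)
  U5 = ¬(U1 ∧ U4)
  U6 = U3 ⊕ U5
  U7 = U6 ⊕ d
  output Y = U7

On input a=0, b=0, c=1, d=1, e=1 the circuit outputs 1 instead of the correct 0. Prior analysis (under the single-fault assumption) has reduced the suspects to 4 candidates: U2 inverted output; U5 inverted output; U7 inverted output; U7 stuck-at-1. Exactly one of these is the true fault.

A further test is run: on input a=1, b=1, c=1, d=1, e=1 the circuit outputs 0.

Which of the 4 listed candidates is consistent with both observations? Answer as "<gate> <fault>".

U2 inverted output

Evaluate each candidate on input a=1, b=1, c=1, d=1, e=1:
  U2 inverted output: U1=1, U2=1 [inverted output], U3=0, U4=0, U5=1, U6=1, U7=0 → 0 — matches
  U5 inverted output: U1=1, U2=0, U3=0, U4=0, U5=0 [inverted output], U6=0, U7=1 → 1 — eliminated
  U7 inverted output: U1=1, U2=0, U3=0, U4=0, U5=1, U6=1, U7=1 [inverted output] → 1 — eliminated
  U7 stuck-at-1: U1=1, U2=0, U3=0, U4=0, U5=1, U6=1, U7=1 [stuck-at-1] → 1 — eliminated
Only U2 inverted output reproduces the observed 0.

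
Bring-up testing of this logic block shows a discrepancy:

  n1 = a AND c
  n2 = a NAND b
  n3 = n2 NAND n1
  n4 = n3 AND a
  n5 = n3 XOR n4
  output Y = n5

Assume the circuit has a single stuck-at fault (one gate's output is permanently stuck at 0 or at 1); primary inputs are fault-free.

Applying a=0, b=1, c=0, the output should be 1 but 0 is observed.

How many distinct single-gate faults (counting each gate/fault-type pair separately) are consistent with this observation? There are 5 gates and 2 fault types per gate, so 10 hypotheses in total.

4

Fault-free: n1=0, n2=1, n3=1, n4=0, n5=1 → 1. Observed 0.
  n1 stuck-at-0: output 1 ✗
  n1 stuck-at-1: output 0 ✓
  n2 stuck-at-0: output 1 ✗
  n2 stuck-at-1: output 1 ✗
  n3 stuck-at-0: output 0 ✓
  n3 stuck-at-1: output 1 ✗
  n4 stuck-at-0: output 1 ✗
  n4 stuck-at-1: output 0 ✓
  n5 stuck-at-0: output 0 ✓
  n5 stuck-at-1: output 1 ✗
Consistent faults: {n1 stuck-at-1, n3 stuck-at-0, n4 stuck-at-1, n5 stuck-at-0} — 4 in all.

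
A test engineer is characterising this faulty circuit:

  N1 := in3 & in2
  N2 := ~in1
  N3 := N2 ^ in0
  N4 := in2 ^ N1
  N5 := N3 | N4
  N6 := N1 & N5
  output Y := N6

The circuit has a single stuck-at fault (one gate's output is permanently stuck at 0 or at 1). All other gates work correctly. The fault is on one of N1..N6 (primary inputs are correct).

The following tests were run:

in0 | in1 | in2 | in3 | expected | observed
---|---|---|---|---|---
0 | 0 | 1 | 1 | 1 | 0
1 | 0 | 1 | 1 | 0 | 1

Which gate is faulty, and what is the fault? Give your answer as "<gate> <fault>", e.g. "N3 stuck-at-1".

Fault-free values for test 1 (in0=0, in1=0, in2=1, in3=1): N1=1, N2=1, N3=1, N4=0, N5=1, N6=1, giving Y=1. Observed 0.
Test 1: faults giving observed 0 are {N1 stuck-at-0, N2 stuck-at-0, N3 stuck-at-0, N5 stuck-at-0, N6 stuck-at-0}.
Test 2 (in0=1, in1=0, in2=1, in3=1): fault-free N1=1, N2=1, N3=0, N4=0, N5=0, N6=0 → 0; observed 1. Eliminates N1 stuck-at-0, N3 stuck-at-0, N5 stuck-at-0, N6 stuck-at-0.
Only N2 stuck-at-0 is consistent with every test.

N2 stuck-at-0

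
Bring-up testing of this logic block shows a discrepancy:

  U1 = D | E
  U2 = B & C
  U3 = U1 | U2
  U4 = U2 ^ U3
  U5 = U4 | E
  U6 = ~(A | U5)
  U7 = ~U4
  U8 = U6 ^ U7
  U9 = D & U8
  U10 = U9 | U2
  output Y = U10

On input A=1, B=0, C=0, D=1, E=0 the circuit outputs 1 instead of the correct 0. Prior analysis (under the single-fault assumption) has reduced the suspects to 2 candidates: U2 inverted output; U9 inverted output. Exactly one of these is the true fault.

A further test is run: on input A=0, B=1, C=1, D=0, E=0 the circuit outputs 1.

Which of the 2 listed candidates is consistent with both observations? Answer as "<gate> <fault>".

U9 inverted output

Evaluate each candidate on input A=0, B=1, C=1, D=0, E=0:
  U2 inverted output: U1=0, U2=0 [inverted output], U3=0, U4=0, U5=0, U6=1, U7=1, U8=0, U9=0, U10=0 → 0 — eliminated
  U9 inverted output: U1=0, U2=1, U3=1, U4=0, U5=0, U6=1, U7=1, U8=0, U9=1 [inverted output], U10=1 → 1 — matches
Only U9 inverted output reproduces the observed 1.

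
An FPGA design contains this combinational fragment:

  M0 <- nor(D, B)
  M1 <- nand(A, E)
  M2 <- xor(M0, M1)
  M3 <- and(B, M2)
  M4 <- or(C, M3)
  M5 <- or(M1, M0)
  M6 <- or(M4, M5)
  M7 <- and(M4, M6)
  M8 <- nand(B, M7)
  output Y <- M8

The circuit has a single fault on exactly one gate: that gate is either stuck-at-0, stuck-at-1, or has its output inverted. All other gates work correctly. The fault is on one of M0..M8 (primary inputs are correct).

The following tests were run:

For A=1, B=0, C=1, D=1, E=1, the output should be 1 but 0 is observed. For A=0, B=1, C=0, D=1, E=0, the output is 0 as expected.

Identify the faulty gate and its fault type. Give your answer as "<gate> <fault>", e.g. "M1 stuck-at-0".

Fault-free values for test 1 (A=1, B=0, C=1, D=1, E=1): M0=0, M1=0, M2=0, M3=0, M4=1, M5=0, M6=1, M7=1, M8=1, giving Y=1. Observed 0.
Test 1: faults giving observed 0 are {M8 stuck-at-0, M8 inverted output}.
Test 2 (A=0, B=1, C=0, D=1, E=0): fault-free M0=0, M1=1, M2=1, M3=1, M4=1, M5=1, M6=1, M7=1, M8=0 → 0; observed 0. Eliminates M8 inverted output.
Only M8 stuck-at-0 is consistent with every test.

M8 stuck-at-0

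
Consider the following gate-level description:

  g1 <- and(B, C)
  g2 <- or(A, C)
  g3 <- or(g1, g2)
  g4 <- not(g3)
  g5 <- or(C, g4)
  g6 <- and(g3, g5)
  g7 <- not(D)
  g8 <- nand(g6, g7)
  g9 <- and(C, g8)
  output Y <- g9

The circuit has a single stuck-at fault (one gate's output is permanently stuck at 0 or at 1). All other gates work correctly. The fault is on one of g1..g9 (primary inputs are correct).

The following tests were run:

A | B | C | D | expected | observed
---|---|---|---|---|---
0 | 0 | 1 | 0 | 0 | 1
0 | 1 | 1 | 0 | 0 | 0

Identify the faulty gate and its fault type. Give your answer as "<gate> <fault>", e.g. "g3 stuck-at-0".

g2 stuck-at-0

Fault-free values for test 1 (A=0, B=0, C=1, D=0): g1=0, g2=1, g3=1, g4=0, g5=1, g6=1, g7=1, g8=0, g9=0, giving Y=0. Observed 1.
Test 1: faults giving observed 1 are {g2 stuck-at-0, g3 stuck-at-0, g5 stuck-at-0, g6 stuck-at-0, g7 stuck-at-0, g8 stuck-at-1, g9 stuck-at-1}.
Test 2 (A=0, B=1, C=1, D=0): fault-free g1=1, g2=1, g3=1, g4=0, g5=1, g6=1, g7=1, g8=0, g9=0 → 0; observed 0. Eliminates g3 stuck-at-0, g5 stuck-at-0, g6 stuck-at-0, g7 stuck-at-0, g8 stuck-at-1, g9 stuck-at-1.
Only g2 stuck-at-0 is consistent with every test.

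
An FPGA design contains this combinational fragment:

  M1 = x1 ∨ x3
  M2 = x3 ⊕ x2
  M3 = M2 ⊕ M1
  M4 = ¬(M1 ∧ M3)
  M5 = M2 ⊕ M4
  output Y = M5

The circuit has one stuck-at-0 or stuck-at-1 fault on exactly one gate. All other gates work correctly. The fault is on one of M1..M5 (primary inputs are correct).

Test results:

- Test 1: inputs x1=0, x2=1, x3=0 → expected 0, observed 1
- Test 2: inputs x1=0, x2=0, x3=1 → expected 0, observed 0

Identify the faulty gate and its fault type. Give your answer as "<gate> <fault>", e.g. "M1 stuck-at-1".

Fault-free values for test 1 (x1=0, x2=1, x3=0): M1=0, M2=1, M3=1, M4=1, M5=0, giving Y=0. Observed 1.
Test 1: faults giving observed 1 are {M2 stuck-at-0, M4 stuck-at-0, M5 stuck-at-1}.
Test 2 (x1=0, x2=0, x3=1): fault-free M1=1, M2=1, M3=0, M4=1, M5=0 → 0; observed 0. Eliminates M4 stuck-at-0, M5 stuck-at-1.
Only M2 stuck-at-0 is consistent with every test.

M2 stuck-at-0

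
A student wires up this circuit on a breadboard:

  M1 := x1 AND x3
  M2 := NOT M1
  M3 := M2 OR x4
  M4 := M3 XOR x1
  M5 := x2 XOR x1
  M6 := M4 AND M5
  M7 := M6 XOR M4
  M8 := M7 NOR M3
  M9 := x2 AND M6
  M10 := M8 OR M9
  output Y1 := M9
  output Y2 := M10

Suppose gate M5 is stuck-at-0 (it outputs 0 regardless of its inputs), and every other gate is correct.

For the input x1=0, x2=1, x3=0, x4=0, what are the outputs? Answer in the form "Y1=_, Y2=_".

Propagate with M5 forced: M1=0, M2=1, M3=1, M4=1, M5=0 [stuck-at-0], M6=0, M7=1, M8=0, M9=0, M10=0.
So the outputs are Y1=0, Y2=0. (Without the fault they would be Y1=1, Y2=1.)

Y1=0, Y2=0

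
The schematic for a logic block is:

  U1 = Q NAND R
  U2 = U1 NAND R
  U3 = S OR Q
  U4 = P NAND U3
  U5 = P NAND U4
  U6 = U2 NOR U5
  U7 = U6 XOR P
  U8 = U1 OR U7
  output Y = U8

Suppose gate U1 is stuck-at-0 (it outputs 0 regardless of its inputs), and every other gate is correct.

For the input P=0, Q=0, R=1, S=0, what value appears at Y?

0

Propagate with U1 forced: U1=0 [stuck-at-0], U2=1, U3=0, U4=1, U5=1, U6=0, U7=0, U8=0.
So Y = 0. (Without the fault it would be 1.)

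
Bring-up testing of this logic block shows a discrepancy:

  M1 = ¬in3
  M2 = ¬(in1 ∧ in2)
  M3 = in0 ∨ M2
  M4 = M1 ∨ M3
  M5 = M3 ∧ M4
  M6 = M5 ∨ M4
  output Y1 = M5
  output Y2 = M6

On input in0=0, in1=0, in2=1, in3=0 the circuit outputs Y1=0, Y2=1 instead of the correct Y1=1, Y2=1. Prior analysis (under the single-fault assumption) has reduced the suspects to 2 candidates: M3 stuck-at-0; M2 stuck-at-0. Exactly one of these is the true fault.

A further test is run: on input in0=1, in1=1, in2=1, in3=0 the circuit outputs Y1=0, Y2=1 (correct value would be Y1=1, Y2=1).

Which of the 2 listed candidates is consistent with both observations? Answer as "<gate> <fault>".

M3 stuck-at-0

Evaluate each candidate on input in0=1, in1=1, in2=1, in3=0:
  M3 stuck-at-0: M1=1, M2=0, M3=0 [stuck-at-0], M4=1, M5=0, M6=1 → Y1=0, Y2=1 — matches
  M2 stuck-at-0: M1=1, M2=0 [stuck-at-0], M3=1, M4=1, M5=1, M6=1 → Y1=1, Y2=1 — eliminated
Only M3 stuck-at-0 reproduces the observed Y1=0, Y2=1.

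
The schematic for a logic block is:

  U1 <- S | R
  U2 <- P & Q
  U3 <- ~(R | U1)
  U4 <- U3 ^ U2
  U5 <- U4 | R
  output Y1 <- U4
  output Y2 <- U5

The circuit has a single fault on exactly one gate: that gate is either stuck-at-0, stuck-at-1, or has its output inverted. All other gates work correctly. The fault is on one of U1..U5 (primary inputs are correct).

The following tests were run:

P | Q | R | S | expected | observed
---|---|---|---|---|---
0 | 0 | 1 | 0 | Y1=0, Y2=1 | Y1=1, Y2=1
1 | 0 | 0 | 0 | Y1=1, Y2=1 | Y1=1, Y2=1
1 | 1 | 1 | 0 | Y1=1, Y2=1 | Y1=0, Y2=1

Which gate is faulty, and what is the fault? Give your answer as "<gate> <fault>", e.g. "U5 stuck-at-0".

U3 stuck-at-1

Fault-free values for test 1 (P=0, Q=0, R=1, S=0): U1=1, U2=0, U3=0, U4=0, U5=1, giving Y1=0, Y2=1. Observed Y1=1, Y2=1.
Test 1: faults giving observed Y1=1, Y2=1 are {U2 stuck-at-1, U2 inverted output, U3 stuck-at-1, U3 inverted output, U4 stuck-at-1, U4 inverted output}.
Test 2 (P=1, Q=0, R=0, S=0): fault-free U1=0, U2=0, U3=1, U4=1, U5=1 → Y1=1, Y2=1; observed Y1=1, Y2=1. Eliminates U2 stuck-at-1, U2 inverted output, U3 inverted output, U4 inverted output.
Test 3 (P=1, Q=1, R=1, S=0): fault-free U1=1, U2=1, U3=0, U4=1, U5=1 → Y1=1, Y2=1; observed Y1=0, Y2=1. Eliminates U4 stuck-at-1.
Only U3 stuck-at-1 is consistent with every test.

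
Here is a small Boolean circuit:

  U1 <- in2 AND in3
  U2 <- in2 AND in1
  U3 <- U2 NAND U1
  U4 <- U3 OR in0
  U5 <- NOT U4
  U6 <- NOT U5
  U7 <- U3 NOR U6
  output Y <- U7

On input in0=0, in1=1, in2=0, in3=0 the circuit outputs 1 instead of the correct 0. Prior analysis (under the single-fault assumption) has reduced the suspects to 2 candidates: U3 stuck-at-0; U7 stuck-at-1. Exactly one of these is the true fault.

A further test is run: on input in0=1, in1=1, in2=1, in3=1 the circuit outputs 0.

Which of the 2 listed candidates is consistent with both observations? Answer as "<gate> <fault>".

Evaluate each candidate on input in0=1, in1=1, in2=1, in3=1:
  U3 stuck-at-0: U1=1, U2=1, U3=0 [stuck-at-0], U4=1, U5=0, U6=1, U7=0 → 0 — matches
  U7 stuck-at-1: U1=1, U2=1, U3=0, U4=1, U5=0, U6=1, U7=1 [stuck-at-1] → 1 — eliminated
Only U3 stuck-at-0 reproduces the observed 0.

U3 stuck-at-0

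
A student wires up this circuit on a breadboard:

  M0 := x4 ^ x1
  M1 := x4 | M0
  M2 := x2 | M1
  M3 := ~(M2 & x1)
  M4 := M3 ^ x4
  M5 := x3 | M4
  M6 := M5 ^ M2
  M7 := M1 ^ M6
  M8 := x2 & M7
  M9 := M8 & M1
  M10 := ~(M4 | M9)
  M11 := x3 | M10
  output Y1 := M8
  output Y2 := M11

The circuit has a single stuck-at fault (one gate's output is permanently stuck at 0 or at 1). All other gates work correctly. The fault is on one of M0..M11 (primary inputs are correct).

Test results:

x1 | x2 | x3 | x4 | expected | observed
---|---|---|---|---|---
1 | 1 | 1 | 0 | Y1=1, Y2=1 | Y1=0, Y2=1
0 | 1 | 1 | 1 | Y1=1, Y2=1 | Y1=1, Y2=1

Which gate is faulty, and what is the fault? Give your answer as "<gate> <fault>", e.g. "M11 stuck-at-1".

M0 stuck-at-0

Fault-free values for test 1 (x1=1, x2=1, x3=1, x4=0): M0=1, M1=1, M2=1, M3=0, M4=0, M5=1, M6=0, M7=1, M8=1, M9=1, M10=0, M11=1, giving Y1=1, Y2=1. Observed Y1=0, Y2=1.
Test 1: faults giving observed Y1=0, Y2=1 are {M0 stuck-at-0, M1 stuck-at-0, M2 stuck-at-0, M5 stuck-at-0, M6 stuck-at-1, M7 stuck-at-0, M8 stuck-at-0}.
Test 2 (x1=0, x2=1, x3=1, x4=1): fault-free M0=1, M1=1, M2=1, M3=1, M4=0, M5=1, M6=0, M7=1, M8=1, M9=1, M10=0, M11=1 → Y1=1, Y2=1; observed Y1=1, Y2=1. Eliminates M1 stuck-at-0, M2 stuck-at-0, M5 stuck-at-0, M6 stuck-at-1, M7 stuck-at-0, M8 stuck-at-0.
Only M0 stuck-at-0 is consistent with every test.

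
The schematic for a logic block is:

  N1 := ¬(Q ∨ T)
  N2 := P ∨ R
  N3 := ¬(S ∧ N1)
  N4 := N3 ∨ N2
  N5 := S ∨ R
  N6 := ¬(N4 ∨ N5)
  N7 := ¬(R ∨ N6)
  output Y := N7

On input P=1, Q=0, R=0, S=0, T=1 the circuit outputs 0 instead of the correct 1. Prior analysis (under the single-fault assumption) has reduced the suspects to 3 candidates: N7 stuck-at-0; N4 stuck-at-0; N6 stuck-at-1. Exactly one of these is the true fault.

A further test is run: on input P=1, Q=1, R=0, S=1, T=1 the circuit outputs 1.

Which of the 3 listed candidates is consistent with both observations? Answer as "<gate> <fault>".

N4 stuck-at-0

Evaluate each candidate on input P=1, Q=1, R=0, S=1, T=1:
  N7 stuck-at-0: N1=0, N2=1, N3=1, N4=1, N5=1, N6=0, N7=0 [stuck-at-0] → 0 — eliminated
  N4 stuck-at-0: N1=0, N2=1, N3=1, N4=0 [stuck-at-0], N5=1, N6=0, N7=1 → 1 — matches
  N6 stuck-at-1: N1=0, N2=1, N3=1, N4=1, N5=1, N6=1 [stuck-at-1], N7=0 → 0 — eliminated
Only N4 stuck-at-0 reproduces the observed 1.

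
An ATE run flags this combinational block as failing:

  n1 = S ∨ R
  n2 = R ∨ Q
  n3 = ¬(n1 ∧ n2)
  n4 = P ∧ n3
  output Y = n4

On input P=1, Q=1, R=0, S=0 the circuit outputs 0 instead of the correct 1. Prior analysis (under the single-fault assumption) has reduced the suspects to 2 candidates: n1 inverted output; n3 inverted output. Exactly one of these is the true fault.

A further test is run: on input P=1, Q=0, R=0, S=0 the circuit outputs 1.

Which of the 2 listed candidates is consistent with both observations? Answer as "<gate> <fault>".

Evaluate each candidate on input P=1, Q=0, R=0, S=0:
  n1 inverted output: n1=1 [inverted output], n2=0, n3=1, n4=1 → 1 — matches
  n3 inverted output: n1=0, n2=0, n3=0 [inverted output], n4=0 → 0 — eliminated
Only n1 inverted output reproduces the observed 1.

n1 inverted output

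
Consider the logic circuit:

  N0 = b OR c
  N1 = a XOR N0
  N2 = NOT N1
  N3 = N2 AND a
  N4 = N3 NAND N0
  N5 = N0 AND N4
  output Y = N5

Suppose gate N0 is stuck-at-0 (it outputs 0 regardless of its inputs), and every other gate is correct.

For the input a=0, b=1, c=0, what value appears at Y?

Propagate with N0 forced: N0=0 [stuck-at-0], N1=0, N2=1, N3=0, N4=1, N5=0.
So Y = 0. (Without the fault it would be 1.)

0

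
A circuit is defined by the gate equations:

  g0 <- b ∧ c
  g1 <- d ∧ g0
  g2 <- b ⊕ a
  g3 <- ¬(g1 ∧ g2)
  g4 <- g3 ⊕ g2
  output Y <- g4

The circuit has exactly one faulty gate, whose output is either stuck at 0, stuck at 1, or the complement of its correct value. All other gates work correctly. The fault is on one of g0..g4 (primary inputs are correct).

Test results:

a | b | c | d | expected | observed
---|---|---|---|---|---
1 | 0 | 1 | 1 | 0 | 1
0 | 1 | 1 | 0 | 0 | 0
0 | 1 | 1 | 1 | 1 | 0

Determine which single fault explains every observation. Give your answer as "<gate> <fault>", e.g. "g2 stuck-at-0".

g0 inverted output

Fault-free values for test 1 (a=1, b=0, c=1, d=1): g0=0, g1=0, g2=1, g3=1, g4=0, giving Y=0. Observed 1.
Test 1: faults giving observed 1 are {g0 stuck-at-1, g0 inverted output, g1 stuck-at-1, g1 inverted output, g2 stuck-at-0, g2 inverted output, g3 stuck-at-0, g3 inverted output, g4 stuck-at-1, g4 inverted output}.
Test 2 (a=0, b=1, c=1, d=0): fault-free g0=1, g1=0, g2=1, g3=1, g4=0 → 0; observed 0. Eliminates g1 stuck-at-1, g1 inverted output, g2 stuck-at-0, g2 inverted output, g3 stuck-at-0, g3 inverted output, g4 stuck-at-1, g4 inverted output.
Test 3 (a=0, b=1, c=1, d=1): fault-free g0=1, g1=1, g2=1, g3=0, g4=1 → 1; observed 0. Eliminates g0 stuck-at-1.
Only g0 inverted output is consistent with every test.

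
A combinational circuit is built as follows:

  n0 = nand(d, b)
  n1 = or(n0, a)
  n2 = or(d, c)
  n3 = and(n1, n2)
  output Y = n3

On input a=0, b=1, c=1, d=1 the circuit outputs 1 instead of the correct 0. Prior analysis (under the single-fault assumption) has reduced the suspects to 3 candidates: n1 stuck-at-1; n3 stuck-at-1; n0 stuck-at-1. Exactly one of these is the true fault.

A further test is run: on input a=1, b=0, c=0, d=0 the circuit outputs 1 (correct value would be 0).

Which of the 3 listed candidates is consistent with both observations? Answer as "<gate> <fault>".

n3 stuck-at-1

Evaluate each candidate on input a=1, b=0, c=0, d=0:
  n1 stuck-at-1: n0=1, n1=1 [stuck-at-1], n2=0, n3=0 → 0 — eliminated
  n3 stuck-at-1: n0=1, n1=1, n2=0, n3=1 [stuck-at-1] → 1 — matches
  n0 stuck-at-1: n0=1 [stuck-at-1], n1=1, n2=0, n3=0 → 0 — eliminated
Only n3 stuck-at-1 reproduces the observed 1.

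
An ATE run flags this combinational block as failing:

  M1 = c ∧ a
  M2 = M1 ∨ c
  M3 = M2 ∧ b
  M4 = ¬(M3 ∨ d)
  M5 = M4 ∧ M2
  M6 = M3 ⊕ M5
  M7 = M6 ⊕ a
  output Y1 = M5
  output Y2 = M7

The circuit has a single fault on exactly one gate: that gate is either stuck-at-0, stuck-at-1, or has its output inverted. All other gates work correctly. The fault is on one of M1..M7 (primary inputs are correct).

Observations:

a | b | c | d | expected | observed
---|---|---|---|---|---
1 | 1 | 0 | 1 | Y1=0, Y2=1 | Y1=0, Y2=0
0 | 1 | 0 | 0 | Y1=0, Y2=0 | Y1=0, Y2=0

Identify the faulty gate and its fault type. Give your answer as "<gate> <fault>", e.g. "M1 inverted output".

Fault-free values for test 1 (a=1, b=1, c=0, d=1): M1=0, M2=0, M3=0, M4=0, M5=0, M6=0, M7=1, giving Y1=0, Y2=1. Observed Y1=0, Y2=0.
Test 1: faults giving observed Y1=0, Y2=0 are {M1 stuck-at-1, M1 inverted output, M2 stuck-at-1, M2 inverted output, M3 stuck-at-1, M3 inverted output, M6 stuck-at-1, M6 inverted output, M7 stuck-at-0, M7 inverted output}.
Test 2 (a=0, b=1, c=0, d=0): fault-free M1=0, M2=0, M3=0, M4=1, M5=0, M6=0, M7=0 → Y1=0, Y2=0; observed Y1=0, Y2=0. Eliminates M1 stuck-at-1, M1 inverted output, M2 stuck-at-1, M2 inverted output, M3 stuck-at-1, M3 inverted output, M6 stuck-at-1, M6 inverted output, M7 inverted output.
Only M7 stuck-at-0 is consistent with every test.

M7 stuck-at-0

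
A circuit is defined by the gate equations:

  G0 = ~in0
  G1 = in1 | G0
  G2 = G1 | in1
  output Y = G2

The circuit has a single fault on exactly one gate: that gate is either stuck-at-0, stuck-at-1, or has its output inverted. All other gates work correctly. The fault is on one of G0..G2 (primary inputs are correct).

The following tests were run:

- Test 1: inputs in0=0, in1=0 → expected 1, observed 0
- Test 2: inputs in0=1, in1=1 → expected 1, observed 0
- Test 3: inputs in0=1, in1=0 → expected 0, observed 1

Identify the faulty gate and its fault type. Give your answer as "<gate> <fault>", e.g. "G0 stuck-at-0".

G2 inverted output

Fault-free values for test 1 (in0=0, in1=0): G0=1, G1=1, G2=1, giving Y=1. Observed 0.
Test 1: faults giving observed 0 are {G0 stuck-at-0, G0 inverted output, G1 stuck-at-0, G1 inverted output, G2 stuck-at-0, G2 inverted output}.
Test 2 (in0=1, in1=1): fault-free G0=0, G1=1, G2=1 → 1; observed 0. Eliminates G0 stuck-at-0, G0 inverted output, G1 stuck-at-0, G1 inverted output.
Test 3 (in0=1, in1=0): fault-free G0=0, G1=0, G2=0 → 0; observed 1. Eliminates G2 stuck-at-0.
Only G2 inverted output is consistent with every test.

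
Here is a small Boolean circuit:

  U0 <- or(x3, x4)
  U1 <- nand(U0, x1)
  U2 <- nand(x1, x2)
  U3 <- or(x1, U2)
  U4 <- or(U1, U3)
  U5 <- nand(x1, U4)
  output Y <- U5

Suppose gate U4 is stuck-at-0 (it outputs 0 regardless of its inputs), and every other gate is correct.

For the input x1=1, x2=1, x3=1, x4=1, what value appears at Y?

Propagate with U4 forced: U0=1, U1=0, U2=0, U3=1, U4=0 [stuck-at-0], U5=1.
So Y = 1. (Without the fault it would be 0.)

1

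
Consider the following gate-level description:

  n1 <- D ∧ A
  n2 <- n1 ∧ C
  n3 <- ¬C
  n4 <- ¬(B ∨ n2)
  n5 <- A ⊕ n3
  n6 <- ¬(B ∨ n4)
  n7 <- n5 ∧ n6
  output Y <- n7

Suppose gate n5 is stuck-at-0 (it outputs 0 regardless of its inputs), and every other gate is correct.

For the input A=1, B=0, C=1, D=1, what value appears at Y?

Propagate with n5 forced: n1=1, n2=1, n3=0, n4=0, n5=0 [stuck-at-0], n6=1, n7=0.
So Y = 0. (Without the fault it would be 1.)

0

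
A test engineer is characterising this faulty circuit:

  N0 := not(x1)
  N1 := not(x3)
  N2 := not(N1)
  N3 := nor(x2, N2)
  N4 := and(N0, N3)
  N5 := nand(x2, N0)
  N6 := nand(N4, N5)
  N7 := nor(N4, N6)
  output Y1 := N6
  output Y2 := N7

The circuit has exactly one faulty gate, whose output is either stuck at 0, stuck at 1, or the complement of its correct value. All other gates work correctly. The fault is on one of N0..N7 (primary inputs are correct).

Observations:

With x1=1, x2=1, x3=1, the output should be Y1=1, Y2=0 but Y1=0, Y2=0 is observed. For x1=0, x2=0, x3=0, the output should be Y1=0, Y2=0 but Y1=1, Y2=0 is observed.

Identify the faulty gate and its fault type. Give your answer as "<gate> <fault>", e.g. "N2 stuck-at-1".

Fault-free values for test 1 (x1=1, x2=1, x3=1): N0=0, N1=0, N2=1, N3=0, N4=0, N5=1, N6=1, N7=0, giving Y1=1, Y2=0. Observed Y1=0, Y2=0.
Test 1: faults giving observed Y1=0, Y2=0 are {N4 stuck-at-1, N4 inverted output}.
Test 2 (x1=0, x2=0, x3=0): fault-free N0=1, N1=1, N2=0, N3=1, N4=1, N5=1, N6=0, N7=0 → Y1=0, Y2=0; observed Y1=1, Y2=0. Eliminates N4 stuck-at-1.
Only N4 inverted output is consistent with every test.

N4 inverted output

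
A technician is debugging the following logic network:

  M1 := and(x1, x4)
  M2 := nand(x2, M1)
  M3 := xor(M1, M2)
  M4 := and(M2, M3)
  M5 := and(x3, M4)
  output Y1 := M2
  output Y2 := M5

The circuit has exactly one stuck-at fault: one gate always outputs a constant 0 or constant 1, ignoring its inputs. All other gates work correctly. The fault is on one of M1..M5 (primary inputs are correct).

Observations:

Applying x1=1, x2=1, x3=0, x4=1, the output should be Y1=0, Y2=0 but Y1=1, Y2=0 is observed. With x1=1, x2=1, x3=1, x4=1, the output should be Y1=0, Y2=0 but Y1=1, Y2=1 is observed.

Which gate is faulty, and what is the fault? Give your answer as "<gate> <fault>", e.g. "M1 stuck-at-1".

M1 stuck-at-0

Fault-free values for test 1 (x1=1, x2=1, x3=0, x4=1): M1=1, M2=0, M3=1, M4=0, M5=0, giving Y1=0, Y2=0. Observed Y1=1, Y2=0.
Test 1: faults giving observed Y1=1, Y2=0 are {M1 stuck-at-0, M2 stuck-at-1}.
Test 2 (x1=1, x2=1, x3=1, x4=1): fault-free M1=1, M2=0, M3=1, M4=0, M5=0 → Y1=0, Y2=0; observed Y1=1, Y2=1. Eliminates M2 stuck-at-1.
Only M1 stuck-at-0 is consistent with every test.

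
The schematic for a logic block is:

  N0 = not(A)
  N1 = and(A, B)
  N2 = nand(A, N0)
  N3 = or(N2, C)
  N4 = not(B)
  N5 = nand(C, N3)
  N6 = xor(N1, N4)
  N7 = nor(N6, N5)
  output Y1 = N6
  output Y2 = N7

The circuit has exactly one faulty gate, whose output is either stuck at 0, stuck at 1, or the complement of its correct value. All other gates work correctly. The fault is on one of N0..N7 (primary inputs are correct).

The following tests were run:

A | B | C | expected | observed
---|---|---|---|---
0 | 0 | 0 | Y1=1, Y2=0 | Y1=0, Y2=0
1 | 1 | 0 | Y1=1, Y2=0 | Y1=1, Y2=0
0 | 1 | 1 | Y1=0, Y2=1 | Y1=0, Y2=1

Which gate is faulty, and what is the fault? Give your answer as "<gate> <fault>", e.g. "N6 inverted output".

Fault-free values for test 1 (A=0, B=0, C=0): N0=1, N1=0, N2=1, N3=1, N4=1, N5=1, N6=1, N7=0, giving Y1=1, Y2=0. Observed Y1=0, Y2=0.
Test 1: faults giving observed Y1=0, Y2=0 are {N1 stuck-at-1, N1 inverted output, N4 stuck-at-0, N4 inverted output, N6 stuck-at-0, N6 inverted output}.
Test 2 (A=1, B=1, C=0): fault-free N0=0, N1=1, N2=1, N3=1, N4=0, N5=1, N6=1, N7=0 → Y1=1, Y2=0; observed Y1=1, Y2=0. Eliminates N1 inverted output, N4 inverted output, N6 stuck-at-0, N6 inverted output.
Test 3 (A=0, B=1, C=1): fault-free N0=1, N1=0, N2=1, N3=1, N4=0, N5=0, N6=0, N7=1 → Y1=0, Y2=1; observed Y1=0, Y2=1. Eliminates N1 stuck-at-1.
Only N4 stuck-at-0 is consistent with every test.

N4 stuck-at-0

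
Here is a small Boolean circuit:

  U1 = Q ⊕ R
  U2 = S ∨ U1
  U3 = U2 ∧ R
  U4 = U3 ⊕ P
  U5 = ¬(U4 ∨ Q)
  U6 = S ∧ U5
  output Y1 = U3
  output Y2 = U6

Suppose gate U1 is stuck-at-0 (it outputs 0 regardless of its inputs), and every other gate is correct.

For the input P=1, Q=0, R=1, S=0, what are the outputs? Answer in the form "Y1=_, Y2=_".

Y1=0, Y2=0

Propagate with U1 forced: U1=0 [stuck-at-0], U2=0, U3=0, U4=1, U5=0, U6=0.
So the outputs are Y1=0, Y2=0. (Without the fault they would be Y1=1, Y2=0.)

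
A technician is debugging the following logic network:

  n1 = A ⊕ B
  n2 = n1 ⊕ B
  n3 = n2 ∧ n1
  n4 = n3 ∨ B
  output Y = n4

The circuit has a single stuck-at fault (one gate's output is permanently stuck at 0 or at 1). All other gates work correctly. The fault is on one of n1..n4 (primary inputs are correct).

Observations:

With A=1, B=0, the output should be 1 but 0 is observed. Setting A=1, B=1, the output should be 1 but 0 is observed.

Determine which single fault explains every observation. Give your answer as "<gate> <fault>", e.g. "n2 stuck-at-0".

Fault-free values for test 1 (A=1, B=0): n1=1, n2=1, n3=1, n4=1, giving Y=1. Observed 0.
Test 1: faults giving observed 0 are {n1 stuck-at-0, n2 stuck-at-0, n3 stuck-at-0, n4 stuck-at-0}.
Test 2 (A=1, B=1): fault-free n1=0, n2=1, n3=0, n4=1 → 1; observed 0. Eliminates n1 stuck-at-0, n2 stuck-at-0, n3 stuck-at-0.
Only n4 stuck-at-0 is consistent with every test.

n4 stuck-at-0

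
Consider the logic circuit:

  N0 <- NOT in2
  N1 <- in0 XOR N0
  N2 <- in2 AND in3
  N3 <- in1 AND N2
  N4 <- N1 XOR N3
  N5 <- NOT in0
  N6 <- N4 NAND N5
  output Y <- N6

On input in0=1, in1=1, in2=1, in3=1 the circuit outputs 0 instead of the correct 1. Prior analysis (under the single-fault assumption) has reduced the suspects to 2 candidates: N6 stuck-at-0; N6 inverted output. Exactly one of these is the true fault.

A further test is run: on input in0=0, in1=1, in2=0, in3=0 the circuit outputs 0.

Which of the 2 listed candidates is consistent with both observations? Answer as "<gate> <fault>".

Evaluate each candidate on input in0=0, in1=1, in2=0, in3=0:
  N6 stuck-at-0: N0=1, N1=1, N2=0, N3=0, N4=1, N5=1, N6=0 [stuck-at-0] → 0 — matches
  N6 inverted output: N0=1, N1=1, N2=0, N3=0, N4=1, N5=1, N6=1 [inverted output] → 1 — eliminated
Only N6 stuck-at-0 reproduces the observed 0.

N6 stuck-at-0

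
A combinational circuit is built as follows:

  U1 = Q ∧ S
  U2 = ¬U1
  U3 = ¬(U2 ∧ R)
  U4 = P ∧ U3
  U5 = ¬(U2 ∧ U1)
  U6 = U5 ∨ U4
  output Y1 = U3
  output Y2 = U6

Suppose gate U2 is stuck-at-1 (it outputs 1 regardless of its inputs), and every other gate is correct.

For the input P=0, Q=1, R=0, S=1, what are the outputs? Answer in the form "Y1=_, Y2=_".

Y1=1, Y2=0

Propagate with U2 forced: U1=1, U2=1 [stuck-at-1], U3=1, U4=0, U5=0, U6=0.
So the outputs are Y1=1, Y2=0. (Without the fault they would be Y1=1, Y2=1.)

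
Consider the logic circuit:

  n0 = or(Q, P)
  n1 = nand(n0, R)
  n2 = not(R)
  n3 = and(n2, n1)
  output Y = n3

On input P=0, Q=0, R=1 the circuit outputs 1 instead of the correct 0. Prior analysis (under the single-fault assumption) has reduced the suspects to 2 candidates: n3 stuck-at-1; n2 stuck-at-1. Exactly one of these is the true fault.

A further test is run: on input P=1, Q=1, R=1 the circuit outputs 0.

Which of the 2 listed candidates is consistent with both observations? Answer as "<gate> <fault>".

Evaluate each candidate on input P=1, Q=1, R=1:
  n3 stuck-at-1: n0=1, n1=0, n2=0, n3=1 [stuck-at-1] → 1 — eliminated
  n2 stuck-at-1: n0=1, n1=0, n2=1 [stuck-at-1], n3=0 → 0 — matches
Only n2 stuck-at-1 reproduces the observed 0.

n2 stuck-at-1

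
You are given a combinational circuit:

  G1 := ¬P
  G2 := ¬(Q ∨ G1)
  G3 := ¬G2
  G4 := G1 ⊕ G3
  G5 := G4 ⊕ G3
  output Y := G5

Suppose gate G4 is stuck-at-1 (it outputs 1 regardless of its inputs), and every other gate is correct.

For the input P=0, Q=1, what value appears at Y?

Propagate with G4 forced: G1=1, G2=0, G3=1, G4=1 [stuck-at-1], G5=0.
So Y = 0. (Without the fault it would be 1.)

0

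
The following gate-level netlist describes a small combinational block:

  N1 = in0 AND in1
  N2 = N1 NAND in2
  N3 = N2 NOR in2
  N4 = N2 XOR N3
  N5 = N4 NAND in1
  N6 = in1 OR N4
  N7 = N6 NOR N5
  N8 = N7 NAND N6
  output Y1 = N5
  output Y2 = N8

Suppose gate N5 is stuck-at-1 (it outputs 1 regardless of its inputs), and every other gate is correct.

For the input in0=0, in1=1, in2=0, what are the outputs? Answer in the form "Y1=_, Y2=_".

Y1=1, Y2=1

Propagate with N5 forced: N1=0, N2=1, N3=0, N4=1, N5=1 [stuck-at-1], N6=1, N7=0, N8=1.
So the outputs are Y1=1, Y2=1. (Without the fault they would be Y1=0, Y2=1.)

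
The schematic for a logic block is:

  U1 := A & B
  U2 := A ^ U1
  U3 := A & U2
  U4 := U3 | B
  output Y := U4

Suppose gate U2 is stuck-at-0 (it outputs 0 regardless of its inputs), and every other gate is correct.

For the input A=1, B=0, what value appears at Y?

Propagate with U2 forced: U1=0, U2=0 [stuck-at-0], U3=0, U4=0.
So Y = 0. (Without the fault it would be 1.)

0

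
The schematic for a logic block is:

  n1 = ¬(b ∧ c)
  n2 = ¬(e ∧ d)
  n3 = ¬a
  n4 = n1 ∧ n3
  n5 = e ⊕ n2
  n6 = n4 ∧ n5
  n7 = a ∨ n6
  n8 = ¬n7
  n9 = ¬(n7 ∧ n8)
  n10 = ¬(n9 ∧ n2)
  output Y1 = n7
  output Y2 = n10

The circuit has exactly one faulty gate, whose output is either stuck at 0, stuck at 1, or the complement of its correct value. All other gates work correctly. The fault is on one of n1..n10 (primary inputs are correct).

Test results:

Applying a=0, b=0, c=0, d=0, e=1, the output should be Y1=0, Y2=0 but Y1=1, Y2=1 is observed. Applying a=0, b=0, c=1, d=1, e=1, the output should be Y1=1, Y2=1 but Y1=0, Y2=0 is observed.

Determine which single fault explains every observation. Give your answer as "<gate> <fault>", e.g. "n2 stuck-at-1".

Fault-free values for test 1 (a=0, b=0, c=0, d=0, e=1): n1=1, n2=1, n3=1, n4=1, n5=0, n6=0, n7=0, n8=1, n9=1, n10=0, giving Y1=0, Y2=0. Observed Y1=1, Y2=1.
Test 1: faults giving observed Y1=1, Y2=1 are {n2 stuck-at-0, n2 inverted output}.
Test 2 (a=0, b=0, c=1, d=1, e=1): fault-free n1=1, n2=0, n3=1, n4=1, n5=1, n6=1, n7=1, n8=0, n9=1, n10=1 → Y1=1, Y2=1; observed Y1=0, Y2=0. Eliminates n2 stuck-at-0.
Only n2 inverted output is consistent with every test.

n2 inverted output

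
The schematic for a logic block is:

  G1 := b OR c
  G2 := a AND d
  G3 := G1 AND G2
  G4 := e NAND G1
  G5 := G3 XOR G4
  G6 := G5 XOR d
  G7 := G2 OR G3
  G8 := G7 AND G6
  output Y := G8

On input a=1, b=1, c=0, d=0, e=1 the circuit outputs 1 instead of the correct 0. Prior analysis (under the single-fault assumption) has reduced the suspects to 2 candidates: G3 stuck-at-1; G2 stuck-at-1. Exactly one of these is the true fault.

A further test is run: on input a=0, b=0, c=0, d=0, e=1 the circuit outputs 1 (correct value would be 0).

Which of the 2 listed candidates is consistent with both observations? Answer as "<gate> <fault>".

G2 stuck-at-1

Evaluate each candidate on input a=0, b=0, c=0, d=0, e=1:
  G3 stuck-at-1: G1=0, G2=0, G3=1 [stuck-at-1], G4=1, G5=0, G6=0, G7=1, G8=0 → 0 — eliminated
  G2 stuck-at-1: G1=0, G2=1 [stuck-at-1], G3=0, G4=1, G5=1, G6=1, G7=1, G8=1 → 1 — matches
Only G2 stuck-at-1 reproduces the observed 1.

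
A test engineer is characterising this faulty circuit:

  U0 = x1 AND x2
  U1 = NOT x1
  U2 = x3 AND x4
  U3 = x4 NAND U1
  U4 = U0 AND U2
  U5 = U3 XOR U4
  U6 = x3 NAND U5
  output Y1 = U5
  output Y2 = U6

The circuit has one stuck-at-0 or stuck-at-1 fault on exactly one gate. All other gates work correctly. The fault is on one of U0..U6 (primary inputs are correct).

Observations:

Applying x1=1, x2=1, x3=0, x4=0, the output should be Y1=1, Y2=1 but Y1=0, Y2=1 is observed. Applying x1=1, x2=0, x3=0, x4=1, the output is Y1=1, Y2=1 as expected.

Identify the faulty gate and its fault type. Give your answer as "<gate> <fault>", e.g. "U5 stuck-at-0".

U2 stuck-at-1

Fault-free values for test 1 (x1=1, x2=1, x3=0, x4=0): U0=1, U1=0, U2=0, U3=1, U4=0, U5=1, U6=1, giving Y1=1, Y2=1. Observed Y1=0, Y2=1.
Test 1: faults giving observed Y1=0, Y2=1 are {U2 stuck-at-1, U3 stuck-at-0, U4 stuck-at-1, U5 stuck-at-0}.
Test 2 (x1=1, x2=0, x3=0, x4=1): fault-free U0=0, U1=0, U2=0, U3=1, U4=0, U5=1, U6=1 → Y1=1, Y2=1; observed Y1=1, Y2=1. Eliminates U3 stuck-at-0, U4 stuck-at-1, U5 stuck-at-0.
Only U2 stuck-at-1 is consistent with every test.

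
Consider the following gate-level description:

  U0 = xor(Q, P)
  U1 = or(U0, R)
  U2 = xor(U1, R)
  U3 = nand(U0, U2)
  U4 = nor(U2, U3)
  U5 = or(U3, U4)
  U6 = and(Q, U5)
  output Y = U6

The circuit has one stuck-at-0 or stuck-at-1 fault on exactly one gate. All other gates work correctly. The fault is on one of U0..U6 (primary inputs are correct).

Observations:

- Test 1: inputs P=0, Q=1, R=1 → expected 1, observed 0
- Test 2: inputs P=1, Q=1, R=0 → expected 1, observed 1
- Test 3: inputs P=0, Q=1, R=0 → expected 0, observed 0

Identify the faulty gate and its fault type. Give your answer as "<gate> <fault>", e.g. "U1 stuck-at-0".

U2 stuck-at-1

Fault-free values for test 1 (P=0, Q=1, R=1): U0=1, U1=1, U2=0, U3=1, U4=0, U5=1, U6=1, giving Y=1. Observed 0.
Test 1: faults giving observed 0 are {U1 stuck-at-0, U2 stuck-at-1, U5 stuck-at-0, U6 stuck-at-0}.
Test 2 (P=1, Q=1, R=0): fault-free U0=0, U1=0, U2=0, U3=1, U4=0, U5=1, U6=1 → 1; observed 1. Eliminates U5 stuck-at-0, U6 stuck-at-0.
Test 3 (P=0, Q=1, R=0): fault-free U0=1, U1=1, U2=1, U3=0, U4=0, U5=0, U6=0 → 0; observed 0. Eliminates U1 stuck-at-0.
Only U2 stuck-at-1 is consistent with every test.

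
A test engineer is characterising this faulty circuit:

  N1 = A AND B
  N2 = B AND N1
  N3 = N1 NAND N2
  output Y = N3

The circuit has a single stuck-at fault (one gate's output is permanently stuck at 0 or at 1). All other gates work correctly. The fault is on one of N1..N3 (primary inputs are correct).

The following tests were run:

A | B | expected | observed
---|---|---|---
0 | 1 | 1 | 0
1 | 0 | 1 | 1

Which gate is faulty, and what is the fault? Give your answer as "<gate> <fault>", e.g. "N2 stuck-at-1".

N1 stuck-at-1

Fault-free values for test 1 (A=0, B=1): N1=0, N2=0, N3=1, giving Y=1. Observed 0.
Test 1: faults giving observed 0 are {N1 stuck-at-1, N3 stuck-at-0}.
Test 2 (A=1, B=0): fault-free N1=0, N2=0, N3=1 → 1; observed 1. Eliminates N3 stuck-at-0.
Only N1 stuck-at-1 is consistent with every test.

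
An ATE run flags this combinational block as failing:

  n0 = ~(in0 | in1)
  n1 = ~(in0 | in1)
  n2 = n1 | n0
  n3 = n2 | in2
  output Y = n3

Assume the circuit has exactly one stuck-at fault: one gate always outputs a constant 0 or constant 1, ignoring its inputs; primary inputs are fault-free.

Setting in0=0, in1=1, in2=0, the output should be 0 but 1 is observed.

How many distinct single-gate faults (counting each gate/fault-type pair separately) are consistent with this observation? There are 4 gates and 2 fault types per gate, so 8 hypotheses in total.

Fault-free: n0=0, n1=0, n2=0, n3=0 → 0. Observed 1.
  n0 stuck-at-0: output 0 ✗
  n0 stuck-at-1: output 1 ✓
  n1 stuck-at-0: output 0 ✗
  n1 stuck-at-1: output 1 ✓
  n2 stuck-at-0: output 0 ✗
  n2 stuck-at-1: output 1 ✓
  n3 stuck-at-0: output 0 ✗
  n3 stuck-at-1: output 1 ✓
Consistent faults: {n0 stuck-at-1, n1 stuck-at-1, n2 stuck-at-1, n3 stuck-at-1} — 4 in all.

4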